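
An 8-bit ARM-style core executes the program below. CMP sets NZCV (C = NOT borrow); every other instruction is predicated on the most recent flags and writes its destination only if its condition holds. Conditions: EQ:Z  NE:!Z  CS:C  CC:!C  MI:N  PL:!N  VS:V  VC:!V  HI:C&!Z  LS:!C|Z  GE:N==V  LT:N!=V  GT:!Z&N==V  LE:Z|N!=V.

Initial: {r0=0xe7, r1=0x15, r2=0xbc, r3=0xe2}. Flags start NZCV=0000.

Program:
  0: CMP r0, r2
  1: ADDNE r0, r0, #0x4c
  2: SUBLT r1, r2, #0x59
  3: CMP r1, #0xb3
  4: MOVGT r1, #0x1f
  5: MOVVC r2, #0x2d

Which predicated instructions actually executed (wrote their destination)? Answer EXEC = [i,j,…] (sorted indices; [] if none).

0: ✓ CMP  NZCV=0010
1: ✓ ADDNE  r0←0x33
2: · SUBLT
3: ✓ CMP  NZCV=0000
4: ✓ MOVGT  r1←0x1f
5: ✓ MOVVC  r2←0x2d

EXEC = [1,4,5]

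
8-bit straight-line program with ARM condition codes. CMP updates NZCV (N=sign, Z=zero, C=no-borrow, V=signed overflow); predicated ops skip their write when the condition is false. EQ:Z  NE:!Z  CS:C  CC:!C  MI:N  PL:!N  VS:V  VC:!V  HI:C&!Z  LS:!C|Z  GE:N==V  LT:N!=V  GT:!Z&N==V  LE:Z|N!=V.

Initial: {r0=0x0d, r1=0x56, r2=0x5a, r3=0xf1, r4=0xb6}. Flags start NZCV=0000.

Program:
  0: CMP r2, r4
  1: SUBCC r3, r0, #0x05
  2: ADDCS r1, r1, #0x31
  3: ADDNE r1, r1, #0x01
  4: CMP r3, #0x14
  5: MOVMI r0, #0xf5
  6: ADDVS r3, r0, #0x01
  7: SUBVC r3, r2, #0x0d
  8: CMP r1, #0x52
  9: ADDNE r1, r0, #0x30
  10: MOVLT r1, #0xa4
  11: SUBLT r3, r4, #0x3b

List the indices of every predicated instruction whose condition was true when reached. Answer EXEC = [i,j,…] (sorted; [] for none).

EXEC = [1,3,5,7,9]

[0] flags=1001 → (cmp)
[1] flags=1001 CC?T → r3=0x08
[2] flags=1001 CS?F → skip
[3] flags=1001 NE?T → r1=0x57
[4] flags=1000 → (cmp)
[5] flags=1000 MI?T → r0=0xf5
[6] flags=1000 VS?F → skip
[7] flags=1000 VC?T → r3=0x4d
[8] flags=0010 → (cmp)
[9] flags=0010 NE?T → r1=0x25
[10] flags=0010 LT?F → skip
[11] flags=0010 LT?F → skip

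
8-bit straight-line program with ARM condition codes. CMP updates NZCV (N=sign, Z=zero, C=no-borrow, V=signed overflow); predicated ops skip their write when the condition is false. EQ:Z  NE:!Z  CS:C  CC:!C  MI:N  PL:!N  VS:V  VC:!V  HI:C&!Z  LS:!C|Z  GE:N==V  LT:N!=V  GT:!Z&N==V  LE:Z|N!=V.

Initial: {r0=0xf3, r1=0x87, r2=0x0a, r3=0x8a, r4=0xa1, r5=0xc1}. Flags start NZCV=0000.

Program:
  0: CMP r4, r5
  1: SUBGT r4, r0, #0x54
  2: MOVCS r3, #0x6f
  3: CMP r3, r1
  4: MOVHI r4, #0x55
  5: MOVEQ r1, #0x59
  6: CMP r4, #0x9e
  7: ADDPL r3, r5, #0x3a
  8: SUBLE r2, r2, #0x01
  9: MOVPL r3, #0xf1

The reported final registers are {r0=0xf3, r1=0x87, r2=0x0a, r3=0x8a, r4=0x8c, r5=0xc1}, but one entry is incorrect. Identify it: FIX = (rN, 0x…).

0: ✓ CMP  NZCV=1000
1: · SUBGT
2: · MOVCS
3: ✓ CMP  NZCV=0010
4: ✓ MOVHI  r4←0x55
5: · MOVEQ
6: ✓ CMP  NZCV=1001
7: · ADDPL
8: · SUBLE
9: · MOVPL

FIX = (r4, 0x55)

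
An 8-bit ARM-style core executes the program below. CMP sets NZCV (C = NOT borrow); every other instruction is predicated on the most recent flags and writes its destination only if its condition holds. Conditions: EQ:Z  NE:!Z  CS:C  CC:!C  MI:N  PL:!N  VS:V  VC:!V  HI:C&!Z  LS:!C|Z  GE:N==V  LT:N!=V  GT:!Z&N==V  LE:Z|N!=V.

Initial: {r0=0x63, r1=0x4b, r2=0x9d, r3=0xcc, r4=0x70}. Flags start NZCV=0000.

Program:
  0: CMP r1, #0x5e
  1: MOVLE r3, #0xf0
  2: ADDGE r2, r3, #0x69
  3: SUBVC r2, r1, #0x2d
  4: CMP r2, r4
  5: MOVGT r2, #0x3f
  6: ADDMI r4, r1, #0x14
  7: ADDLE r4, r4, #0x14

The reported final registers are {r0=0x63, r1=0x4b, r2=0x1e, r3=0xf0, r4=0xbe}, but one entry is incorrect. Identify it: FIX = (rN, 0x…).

FIX = (r4, 0x73)

[0] flags=1000 → (cmp)
[1] flags=1000 LE?T → r3=0xf0
[2] flags=1000 GE?F → skip
[3] flags=1000 VC?T → r2=0x1e
[4] flags=1000 → (cmp)
[5] flags=1000 GT?F → skip
[6] flags=1000 MI?T → r4=0x5f
[7] flags=1000 LE?T → r4=0x73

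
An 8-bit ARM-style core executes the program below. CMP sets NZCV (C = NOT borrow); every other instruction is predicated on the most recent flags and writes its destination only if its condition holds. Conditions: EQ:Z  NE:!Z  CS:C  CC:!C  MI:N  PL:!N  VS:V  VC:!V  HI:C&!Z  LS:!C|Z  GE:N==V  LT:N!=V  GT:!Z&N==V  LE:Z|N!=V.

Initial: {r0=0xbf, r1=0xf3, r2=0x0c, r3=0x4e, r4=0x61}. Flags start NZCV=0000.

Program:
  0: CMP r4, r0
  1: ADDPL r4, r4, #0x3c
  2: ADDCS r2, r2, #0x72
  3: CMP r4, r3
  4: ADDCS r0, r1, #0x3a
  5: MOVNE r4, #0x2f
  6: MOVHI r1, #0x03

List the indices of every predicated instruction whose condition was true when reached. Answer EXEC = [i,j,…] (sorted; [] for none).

[0] flags=1001 → (cmp)
[1] flags=1001 PL?F → skip
[2] flags=1001 CS?F → skip
[3] flags=0010 → (cmp)
[4] flags=0010 CS?T → r0=0x2d
[5] flags=0010 NE?T → r4=0x2f
[6] flags=0010 HI?T → r1=0x03

EXEC = [4,5,6]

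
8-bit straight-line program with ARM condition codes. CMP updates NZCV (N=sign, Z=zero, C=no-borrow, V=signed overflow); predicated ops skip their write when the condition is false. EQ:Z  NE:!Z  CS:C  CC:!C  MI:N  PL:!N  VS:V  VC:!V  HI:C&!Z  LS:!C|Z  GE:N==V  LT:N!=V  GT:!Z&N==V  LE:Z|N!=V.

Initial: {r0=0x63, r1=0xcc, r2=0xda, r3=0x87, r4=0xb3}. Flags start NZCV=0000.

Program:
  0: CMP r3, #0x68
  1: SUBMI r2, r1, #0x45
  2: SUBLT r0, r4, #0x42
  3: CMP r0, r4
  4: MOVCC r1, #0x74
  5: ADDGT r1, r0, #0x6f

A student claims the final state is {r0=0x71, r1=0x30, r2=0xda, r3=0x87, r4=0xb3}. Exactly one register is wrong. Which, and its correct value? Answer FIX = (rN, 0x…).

[0] flags=0011 → (cmp)
[1] flags=0011 MI?F → skip
[2] flags=0011 LT?T → r0=0x71
[3] flags=1001 → (cmp)
[4] flags=1001 CC?T → r1=0x74
[5] flags=1001 GT?T → r1=0xe0

FIX = (r1, 0xe0)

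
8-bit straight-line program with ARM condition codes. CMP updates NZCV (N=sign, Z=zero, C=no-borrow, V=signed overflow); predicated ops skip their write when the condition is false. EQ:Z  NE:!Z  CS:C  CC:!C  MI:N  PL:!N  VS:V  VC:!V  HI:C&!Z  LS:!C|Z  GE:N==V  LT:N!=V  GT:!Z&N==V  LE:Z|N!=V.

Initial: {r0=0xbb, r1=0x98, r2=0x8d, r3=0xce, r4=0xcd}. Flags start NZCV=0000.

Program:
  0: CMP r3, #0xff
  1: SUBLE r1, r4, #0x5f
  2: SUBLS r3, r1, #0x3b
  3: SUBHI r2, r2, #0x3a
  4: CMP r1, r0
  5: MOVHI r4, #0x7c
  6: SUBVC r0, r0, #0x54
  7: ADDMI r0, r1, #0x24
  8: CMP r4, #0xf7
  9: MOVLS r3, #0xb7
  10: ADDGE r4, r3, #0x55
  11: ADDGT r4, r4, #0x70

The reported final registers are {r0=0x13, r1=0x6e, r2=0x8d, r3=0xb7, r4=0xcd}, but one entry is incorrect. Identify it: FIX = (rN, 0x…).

FIX = (r0, 0x92)

[0] flags=1000 → (cmp)
[1] flags=1000 LE?T → r1=0x6e
[2] flags=1000 LS?T → r3=0x33
[3] flags=1000 HI?F → skip
[4] flags=1001 → (cmp)
[5] flags=1001 HI?F → skip
[6] flags=1001 VC?F → skip
[7] flags=1001 MI?T → r0=0x92
[8] flags=1000 → (cmp)
[9] flags=1000 LS?T → r3=0xb7
[10] flags=1000 GE?F → skip
[11] flags=1000 GT?F → skip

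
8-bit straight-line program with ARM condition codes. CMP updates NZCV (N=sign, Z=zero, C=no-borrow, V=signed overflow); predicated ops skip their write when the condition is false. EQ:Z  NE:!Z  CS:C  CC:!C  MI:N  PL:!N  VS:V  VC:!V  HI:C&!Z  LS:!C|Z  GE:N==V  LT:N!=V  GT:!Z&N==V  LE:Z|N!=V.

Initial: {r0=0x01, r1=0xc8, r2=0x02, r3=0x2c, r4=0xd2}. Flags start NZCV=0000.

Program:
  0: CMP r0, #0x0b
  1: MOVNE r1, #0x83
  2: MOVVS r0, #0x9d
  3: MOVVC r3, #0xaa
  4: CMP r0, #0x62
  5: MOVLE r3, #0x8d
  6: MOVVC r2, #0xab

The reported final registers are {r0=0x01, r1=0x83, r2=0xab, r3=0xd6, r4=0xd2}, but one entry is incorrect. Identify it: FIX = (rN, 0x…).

FIX = (r3, 0x8d)

0: ✓ CMP  NZCV=1000
1: ✓ MOVNE  r1←0x83
2: · MOVVS
3: ✓ MOVVC  r3←0xaa
4: ✓ CMP  NZCV=1000
5: ✓ MOVLE  r3←0x8d
6: ✓ MOVVC  r2←0xab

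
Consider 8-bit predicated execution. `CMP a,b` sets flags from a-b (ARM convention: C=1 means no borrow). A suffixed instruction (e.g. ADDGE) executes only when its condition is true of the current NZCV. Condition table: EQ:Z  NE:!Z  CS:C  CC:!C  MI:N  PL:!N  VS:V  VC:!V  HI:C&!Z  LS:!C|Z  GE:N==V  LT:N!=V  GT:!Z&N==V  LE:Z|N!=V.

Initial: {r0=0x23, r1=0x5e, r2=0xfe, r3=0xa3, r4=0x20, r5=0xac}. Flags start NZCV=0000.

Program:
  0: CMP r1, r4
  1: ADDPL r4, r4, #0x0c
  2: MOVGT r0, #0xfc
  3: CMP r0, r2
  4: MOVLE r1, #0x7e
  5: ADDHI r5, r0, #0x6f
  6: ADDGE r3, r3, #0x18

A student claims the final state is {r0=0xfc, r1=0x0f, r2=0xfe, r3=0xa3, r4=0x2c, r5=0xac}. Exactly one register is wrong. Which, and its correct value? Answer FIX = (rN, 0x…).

0: ✓ CMP  NZCV=0010
1: ✓ ADDPL  r4←0x2c
2: ✓ MOVGT  r0←0xfc
3: ✓ CMP  NZCV=1000
4: ✓ MOVLE  r1←0x7e
5: · ADDHI
6: · ADDGE

FIX = (r1, 0x7e)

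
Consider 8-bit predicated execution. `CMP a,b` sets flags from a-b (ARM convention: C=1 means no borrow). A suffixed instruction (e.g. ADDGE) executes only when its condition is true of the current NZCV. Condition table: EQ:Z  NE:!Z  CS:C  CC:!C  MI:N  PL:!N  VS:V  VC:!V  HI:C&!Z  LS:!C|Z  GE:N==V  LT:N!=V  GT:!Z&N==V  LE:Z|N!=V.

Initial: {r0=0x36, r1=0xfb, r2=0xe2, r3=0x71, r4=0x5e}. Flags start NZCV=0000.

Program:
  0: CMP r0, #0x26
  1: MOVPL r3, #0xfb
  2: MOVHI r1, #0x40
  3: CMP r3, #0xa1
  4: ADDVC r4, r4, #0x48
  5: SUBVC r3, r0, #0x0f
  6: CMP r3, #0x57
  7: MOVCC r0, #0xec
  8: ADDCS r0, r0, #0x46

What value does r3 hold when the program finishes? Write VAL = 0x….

[0] flags=0010 → (cmp)
[1] flags=0010 PL?T → r3=0xfb
[2] flags=0010 HI?T → r1=0x40
[3] flags=0010 → (cmp)
[4] flags=0010 VC?T → r4=0xa6
[5] flags=0010 VC?T → r3=0x27
[6] flags=1000 → (cmp)
[7] flags=1000 CC?T → r0=0xec
[8] flags=1000 CS?F → skip

VAL = 0x27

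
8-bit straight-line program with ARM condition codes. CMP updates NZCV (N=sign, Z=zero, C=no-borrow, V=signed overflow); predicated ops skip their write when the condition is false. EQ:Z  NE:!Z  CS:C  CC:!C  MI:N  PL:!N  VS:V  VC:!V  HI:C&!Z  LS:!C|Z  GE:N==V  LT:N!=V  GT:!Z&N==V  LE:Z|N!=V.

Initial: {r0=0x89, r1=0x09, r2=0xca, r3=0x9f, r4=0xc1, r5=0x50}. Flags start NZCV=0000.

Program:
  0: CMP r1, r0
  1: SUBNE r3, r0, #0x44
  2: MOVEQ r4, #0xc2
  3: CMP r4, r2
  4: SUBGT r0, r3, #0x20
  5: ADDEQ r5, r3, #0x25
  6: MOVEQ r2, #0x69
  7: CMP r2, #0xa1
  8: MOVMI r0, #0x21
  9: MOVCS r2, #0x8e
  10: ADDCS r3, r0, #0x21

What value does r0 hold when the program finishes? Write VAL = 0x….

VAL = 0x89

[0] flags=1001 → (cmp)
[1] flags=1001 NE?T → r3=0x45
[2] flags=1001 EQ?F → skip
[3] flags=1000 → (cmp)
[4] flags=1000 GT?F → skip
[5] flags=1000 EQ?F → skip
[6] flags=1000 EQ?F → skip
[7] flags=0010 → (cmp)
[8] flags=0010 MI?F → skip
[9] flags=0010 CS?T → r2=0x8e
[10] flags=0010 CS?T → r3=0xaa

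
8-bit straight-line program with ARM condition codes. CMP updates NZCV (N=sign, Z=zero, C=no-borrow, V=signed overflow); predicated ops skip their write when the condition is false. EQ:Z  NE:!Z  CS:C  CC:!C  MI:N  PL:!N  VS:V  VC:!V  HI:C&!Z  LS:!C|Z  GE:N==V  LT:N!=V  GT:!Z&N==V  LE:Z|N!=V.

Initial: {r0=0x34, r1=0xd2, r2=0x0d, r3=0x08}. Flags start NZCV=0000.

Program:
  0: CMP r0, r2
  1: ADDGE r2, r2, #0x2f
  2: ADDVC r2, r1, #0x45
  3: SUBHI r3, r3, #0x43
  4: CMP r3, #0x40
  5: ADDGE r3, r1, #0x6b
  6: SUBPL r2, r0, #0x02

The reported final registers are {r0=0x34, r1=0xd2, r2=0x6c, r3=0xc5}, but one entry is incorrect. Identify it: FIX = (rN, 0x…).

0: ✓ CMP  NZCV=0010
1: ✓ ADDGE  r2←0x3c
2: ✓ ADDVC  r2←0x17
3: ✓ SUBHI  r3←0xc5
4: ✓ CMP  NZCV=1010
5: · ADDGE
6: · SUBPL

FIX = (r2, 0x17)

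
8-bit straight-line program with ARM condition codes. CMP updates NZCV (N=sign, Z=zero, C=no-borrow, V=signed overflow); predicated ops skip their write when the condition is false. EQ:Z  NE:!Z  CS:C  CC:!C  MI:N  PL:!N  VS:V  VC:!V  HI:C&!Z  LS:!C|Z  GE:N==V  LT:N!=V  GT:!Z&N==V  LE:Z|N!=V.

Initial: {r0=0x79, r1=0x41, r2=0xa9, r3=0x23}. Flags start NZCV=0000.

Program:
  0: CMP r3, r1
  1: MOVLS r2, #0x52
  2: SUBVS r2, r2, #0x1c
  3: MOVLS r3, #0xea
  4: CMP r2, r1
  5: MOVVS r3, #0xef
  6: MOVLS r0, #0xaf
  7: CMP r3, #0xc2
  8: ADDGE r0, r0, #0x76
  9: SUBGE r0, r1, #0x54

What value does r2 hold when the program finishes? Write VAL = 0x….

VAL = 0x52

[0] flags=1000 → (cmp)
[1] flags=1000 LS?T → r2=0x52
[2] flags=1000 VS?F → skip
[3] flags=1000 LS?T → r3=0xea
[4] flags=0010 → (cmp)
[5] flags=0010 VS?F → skip
[6] flags=0010 LS?F → skip
[7] flags=0010 → (cmp)
[8] flags=0010 GE?T → r0=0xef
[9] flags=0010 GE?T → r0=0xed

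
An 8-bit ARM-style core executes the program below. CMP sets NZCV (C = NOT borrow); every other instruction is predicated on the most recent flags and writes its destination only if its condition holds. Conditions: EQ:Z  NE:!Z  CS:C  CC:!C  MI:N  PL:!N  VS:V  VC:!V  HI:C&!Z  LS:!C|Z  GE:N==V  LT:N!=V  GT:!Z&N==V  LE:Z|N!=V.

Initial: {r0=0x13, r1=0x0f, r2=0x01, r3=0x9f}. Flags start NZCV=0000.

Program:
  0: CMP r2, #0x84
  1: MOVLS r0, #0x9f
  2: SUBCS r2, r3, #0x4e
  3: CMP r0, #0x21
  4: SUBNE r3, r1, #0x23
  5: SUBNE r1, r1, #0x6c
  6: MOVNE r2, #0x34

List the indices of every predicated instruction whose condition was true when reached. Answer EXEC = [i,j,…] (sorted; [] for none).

0: ✓ CMP  NZCV=0000
1: ✓ MOVLS  r0←0x9f
2: · SUBCS
3: ✓ CMP  NZCV=0011
4: ✓ SUBNE  r3←0xec
5: ✓ SUBNE  r1←0xa3
6: ✓ MOVNE  r2←0x34

EXEC = [1,4,5,6]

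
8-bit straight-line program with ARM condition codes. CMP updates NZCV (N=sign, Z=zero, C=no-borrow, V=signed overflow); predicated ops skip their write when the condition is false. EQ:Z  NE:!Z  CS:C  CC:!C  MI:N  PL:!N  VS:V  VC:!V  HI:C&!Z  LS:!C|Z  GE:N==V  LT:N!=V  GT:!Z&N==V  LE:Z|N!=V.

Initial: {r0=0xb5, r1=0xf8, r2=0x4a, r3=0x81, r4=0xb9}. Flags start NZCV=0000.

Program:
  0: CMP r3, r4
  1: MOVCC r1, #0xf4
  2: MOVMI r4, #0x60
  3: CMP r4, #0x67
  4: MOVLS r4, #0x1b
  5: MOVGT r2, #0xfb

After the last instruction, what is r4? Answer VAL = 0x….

VAL = 0x1b

[0] flags=1000 → (cmp)
[1] flags=1000 CC?T → r1=0xf4
[2] flags=1000 MI?T → r4=0x60
[3] flags=1000 → (cmp)
[4] flags=1000 LS?T → r4=0x1b
[5] flags=1000 GT?F → skip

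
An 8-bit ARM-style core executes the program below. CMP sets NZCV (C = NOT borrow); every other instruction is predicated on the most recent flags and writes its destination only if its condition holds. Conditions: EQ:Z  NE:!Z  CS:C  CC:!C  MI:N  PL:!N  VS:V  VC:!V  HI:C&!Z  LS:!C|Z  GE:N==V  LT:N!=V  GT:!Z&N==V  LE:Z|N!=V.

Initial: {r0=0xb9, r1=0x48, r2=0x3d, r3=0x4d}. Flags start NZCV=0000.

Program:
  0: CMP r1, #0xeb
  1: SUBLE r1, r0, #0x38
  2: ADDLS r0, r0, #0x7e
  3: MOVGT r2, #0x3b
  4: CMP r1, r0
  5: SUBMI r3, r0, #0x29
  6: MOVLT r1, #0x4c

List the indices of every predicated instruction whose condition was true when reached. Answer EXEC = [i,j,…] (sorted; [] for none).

EXEC = [2,3]

0: ✓ CMP  NZCV=0000
1: · SUBLE
2: ✓ ADDLS  r0←0x37
3: ✓ MOVGT  r2←0x3b
4: ✓ CMP  NZCV=0010
5: · SUBMI
6: · MOVLT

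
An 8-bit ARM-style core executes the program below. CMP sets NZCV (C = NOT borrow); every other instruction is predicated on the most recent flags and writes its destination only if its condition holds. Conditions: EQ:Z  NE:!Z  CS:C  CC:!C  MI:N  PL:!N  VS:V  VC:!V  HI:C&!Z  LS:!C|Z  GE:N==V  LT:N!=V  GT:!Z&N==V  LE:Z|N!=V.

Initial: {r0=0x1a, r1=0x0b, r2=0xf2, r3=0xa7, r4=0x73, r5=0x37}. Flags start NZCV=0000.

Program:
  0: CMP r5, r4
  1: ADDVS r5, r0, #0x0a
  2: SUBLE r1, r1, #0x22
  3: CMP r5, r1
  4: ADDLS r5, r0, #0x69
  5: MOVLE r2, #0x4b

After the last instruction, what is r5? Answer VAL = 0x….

VAL = 0x83

0: ✓ CMP  NZCV=1000
1: · ADDVS
2: ✓ SUBLE  r1←0xe9
3: ✓ CMP  NZCV=0000
4: ✓ ADDLS  r5←0x83
5: · MOVLE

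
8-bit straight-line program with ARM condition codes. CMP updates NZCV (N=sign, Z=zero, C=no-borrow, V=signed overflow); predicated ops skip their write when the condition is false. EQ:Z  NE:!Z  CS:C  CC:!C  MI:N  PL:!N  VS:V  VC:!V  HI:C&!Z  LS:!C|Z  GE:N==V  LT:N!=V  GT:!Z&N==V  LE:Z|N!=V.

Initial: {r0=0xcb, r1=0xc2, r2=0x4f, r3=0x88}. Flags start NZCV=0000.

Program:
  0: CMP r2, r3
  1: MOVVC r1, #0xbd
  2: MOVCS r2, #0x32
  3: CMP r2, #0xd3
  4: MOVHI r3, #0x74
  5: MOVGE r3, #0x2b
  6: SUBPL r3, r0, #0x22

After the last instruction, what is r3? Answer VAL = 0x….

VAL = 0xa9

[0] flags=1001 → (cmp)
[1] flags=1001 VC?F → skip
[2] flags=1001 CS?F → skip
[3] flags=0000 → (cmp)
[4] flags=0000 HI?F → skip
[5] flags=0000 GE?T → r3=0x2b
[6] flags=0000 PL?T → r3=0xa9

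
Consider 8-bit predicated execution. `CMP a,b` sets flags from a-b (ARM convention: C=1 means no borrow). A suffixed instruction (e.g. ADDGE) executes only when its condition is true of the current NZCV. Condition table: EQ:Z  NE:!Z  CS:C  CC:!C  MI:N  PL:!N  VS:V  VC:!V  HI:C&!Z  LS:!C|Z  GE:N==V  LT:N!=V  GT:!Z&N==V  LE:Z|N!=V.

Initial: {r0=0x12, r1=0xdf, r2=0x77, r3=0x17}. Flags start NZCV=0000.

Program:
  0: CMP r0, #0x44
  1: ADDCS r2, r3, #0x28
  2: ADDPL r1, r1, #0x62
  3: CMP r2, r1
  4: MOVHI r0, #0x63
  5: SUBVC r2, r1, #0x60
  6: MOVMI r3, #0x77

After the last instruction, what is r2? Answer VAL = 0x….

[0] flags=1000 → (cmp)
[1] flags=1000 CS?F → skip
[2] flags=1000 PL?F → skip
[3] flags=1001 → (cmp)
[4] flags=1001 HI?F → skip
[5] flags=1001 VC?F → skip
[6] flags=1001 MI?T → r3=0x77

VAL = 0x77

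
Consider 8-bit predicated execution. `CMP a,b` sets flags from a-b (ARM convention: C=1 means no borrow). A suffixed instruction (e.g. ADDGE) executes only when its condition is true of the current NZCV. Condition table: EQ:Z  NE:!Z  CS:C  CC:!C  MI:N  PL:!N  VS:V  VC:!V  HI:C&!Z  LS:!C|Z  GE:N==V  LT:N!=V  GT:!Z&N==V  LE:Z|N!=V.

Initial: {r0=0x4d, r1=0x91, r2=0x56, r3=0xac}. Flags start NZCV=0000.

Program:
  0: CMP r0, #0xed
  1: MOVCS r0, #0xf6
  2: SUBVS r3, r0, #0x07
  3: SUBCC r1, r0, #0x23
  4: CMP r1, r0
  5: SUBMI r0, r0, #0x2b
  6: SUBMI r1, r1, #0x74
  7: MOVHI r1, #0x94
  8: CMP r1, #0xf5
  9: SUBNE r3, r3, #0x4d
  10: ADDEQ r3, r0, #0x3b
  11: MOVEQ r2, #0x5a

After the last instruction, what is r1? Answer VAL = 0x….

VAL = 0xb6

[0] flags=0000 → (cmp)
[1] flags=0000 CS?F → skip
[2] flags=0000 VS?F → skip
[3] flags=0000 CC?T → r1=0x2a
[4] flags=1000 → (cmp)
[5] flags=1000 MI?T → r0=0x22
[6] flags=1000 MI?T → r1=0xb6
[7] flags=1000 HI?F → skip
[8] flags=1000 → (cmp)
[9] flags=1000 NE?T → r3=0x5f
[10] flags=1000 EQ?F → skip
[11] flags=1000 EQ?F → skip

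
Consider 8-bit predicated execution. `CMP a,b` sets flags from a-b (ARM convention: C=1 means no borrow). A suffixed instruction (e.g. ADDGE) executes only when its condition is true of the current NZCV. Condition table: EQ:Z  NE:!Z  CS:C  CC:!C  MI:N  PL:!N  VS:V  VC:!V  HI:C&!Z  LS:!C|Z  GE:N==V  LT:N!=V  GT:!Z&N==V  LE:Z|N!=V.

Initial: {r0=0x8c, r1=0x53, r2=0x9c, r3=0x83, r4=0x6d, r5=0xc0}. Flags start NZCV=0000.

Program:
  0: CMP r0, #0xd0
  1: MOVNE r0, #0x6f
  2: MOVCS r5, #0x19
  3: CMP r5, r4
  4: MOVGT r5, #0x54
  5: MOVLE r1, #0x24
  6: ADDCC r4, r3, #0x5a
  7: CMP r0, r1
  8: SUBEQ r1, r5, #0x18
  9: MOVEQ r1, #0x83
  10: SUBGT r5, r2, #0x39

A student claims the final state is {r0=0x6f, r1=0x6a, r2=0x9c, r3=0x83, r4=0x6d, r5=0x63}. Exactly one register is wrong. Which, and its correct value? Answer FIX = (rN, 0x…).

[0] flags=1000 → (cmp)
[1] flags=1000 NE?T → r0=0x6f
[2] flags=1000 CS?F → skip
[3] flags=0011 → (cmp)
[4] flags=0011 GT?F → skip
[5] flags=0011 LE?T → r1=0x24
[6] flags=0011 CC?F → skip
[7] flags=0010 → (cmp)
[8] flags=0010 EQ?F → skip
[9] flags=0010 EQ?F → skip
[10] flags=0010 GT?T → r5=0x63

FIX = (r1, 0x24)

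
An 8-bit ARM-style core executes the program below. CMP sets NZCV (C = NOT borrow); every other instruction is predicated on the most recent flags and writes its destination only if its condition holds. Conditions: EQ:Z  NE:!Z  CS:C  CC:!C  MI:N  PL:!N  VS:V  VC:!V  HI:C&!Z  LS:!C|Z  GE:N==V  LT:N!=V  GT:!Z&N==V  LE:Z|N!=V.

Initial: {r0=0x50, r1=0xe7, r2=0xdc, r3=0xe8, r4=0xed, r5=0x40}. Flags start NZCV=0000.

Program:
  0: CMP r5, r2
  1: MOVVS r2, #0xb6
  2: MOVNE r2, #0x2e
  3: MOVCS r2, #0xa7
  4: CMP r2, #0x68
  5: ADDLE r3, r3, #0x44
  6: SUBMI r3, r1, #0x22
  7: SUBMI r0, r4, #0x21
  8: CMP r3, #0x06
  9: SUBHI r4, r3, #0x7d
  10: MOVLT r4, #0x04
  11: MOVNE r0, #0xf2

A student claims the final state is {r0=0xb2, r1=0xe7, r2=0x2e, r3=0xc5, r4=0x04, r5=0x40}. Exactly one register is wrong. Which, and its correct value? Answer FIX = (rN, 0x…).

FIX = (r0, 0xf2)

[0] flags=0000 → (cmp)
[1] flags=0000 VS?F → skip
[2] flags=0000 NE?T → r2=0x2e
[3] flags=0000 CS?F → skip
[4] flags=1000 → (cmp)
[5] flags=1000 LE?T → r3=0x2c
[6] flags=1000 MI?T → r3=0xc5
[7] flags=1000 MI?T → r0=0xcc
[8] flags=1010 → (cmp)
[9] flags=1010 HI?T → r4=0x48
[10] flags=1010 LT?T → r4=0x04
[11] flags=1010 NE?T → r0=0xf2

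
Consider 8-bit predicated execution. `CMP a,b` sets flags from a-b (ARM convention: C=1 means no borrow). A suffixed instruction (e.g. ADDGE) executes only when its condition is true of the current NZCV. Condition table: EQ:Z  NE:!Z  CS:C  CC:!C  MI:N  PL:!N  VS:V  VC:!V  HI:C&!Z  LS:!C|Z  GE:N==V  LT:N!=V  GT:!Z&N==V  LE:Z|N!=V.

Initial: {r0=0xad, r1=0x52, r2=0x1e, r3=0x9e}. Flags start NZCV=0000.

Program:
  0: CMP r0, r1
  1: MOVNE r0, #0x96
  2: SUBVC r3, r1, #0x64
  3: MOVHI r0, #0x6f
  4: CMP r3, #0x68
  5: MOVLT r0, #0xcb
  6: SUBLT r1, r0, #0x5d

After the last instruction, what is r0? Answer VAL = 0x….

0: ✓ CMP  NZCV=0011
1: ✓ MOVNE  r0←0x96
2: · SUBVC
3: ✓ MOVHI  r0←0x6f
4: ✓ CMP  NZCV=0011
5: ✓ MOVLT  r0←0xcb
6: ✓ SUBLT  r1←0x6e

VAL = 0xcb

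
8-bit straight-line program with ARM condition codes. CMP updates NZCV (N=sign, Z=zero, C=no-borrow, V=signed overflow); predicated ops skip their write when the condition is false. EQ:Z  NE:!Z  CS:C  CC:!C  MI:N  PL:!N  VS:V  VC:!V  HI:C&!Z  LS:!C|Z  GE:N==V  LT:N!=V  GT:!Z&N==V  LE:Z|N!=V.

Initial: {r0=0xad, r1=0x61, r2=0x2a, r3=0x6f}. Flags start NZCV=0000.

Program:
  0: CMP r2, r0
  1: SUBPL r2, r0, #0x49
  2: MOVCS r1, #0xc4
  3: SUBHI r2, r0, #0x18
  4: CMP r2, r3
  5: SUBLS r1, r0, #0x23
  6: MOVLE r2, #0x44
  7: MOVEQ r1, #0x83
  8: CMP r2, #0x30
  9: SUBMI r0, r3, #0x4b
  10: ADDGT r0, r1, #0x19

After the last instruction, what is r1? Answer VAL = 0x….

0: ✓ CMP  NZCV=0000
1: ✓ SUBPL  r2←0x64
2: · MOVCS
3: · SUBHI
4: ✓ CMP  NZCV=1000
5: ✓ SUBLS  r1←0x8a
6: ✓ MOVLE  r2←0x44
7: · MOVEQ
8: ✓ CMP  NZCV=0010
9: · SUBMI
10: ✓ ADDGT  r0←0xa3

VAL = 0x8a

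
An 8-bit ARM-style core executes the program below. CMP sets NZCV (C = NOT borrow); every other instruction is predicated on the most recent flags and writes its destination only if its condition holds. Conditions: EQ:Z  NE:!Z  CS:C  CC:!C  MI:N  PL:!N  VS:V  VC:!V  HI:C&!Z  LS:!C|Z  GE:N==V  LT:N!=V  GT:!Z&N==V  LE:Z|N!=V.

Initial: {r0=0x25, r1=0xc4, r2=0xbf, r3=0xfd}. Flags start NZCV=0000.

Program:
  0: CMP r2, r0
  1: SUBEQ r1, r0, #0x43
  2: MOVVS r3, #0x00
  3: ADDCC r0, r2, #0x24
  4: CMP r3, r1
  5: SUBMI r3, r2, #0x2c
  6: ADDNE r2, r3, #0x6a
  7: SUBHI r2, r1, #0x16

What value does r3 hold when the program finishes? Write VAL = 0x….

VAL = 0xfd

[0] flags=1010 → (cmp)
[1] flags=1010 EQ?F → skip
[2] flags=1010 VS?F → skip
[3] flags=1010 CC?F → skip
[4] flags=0010 → (cmp)
[5] flags=0010 MI?F → skip
[6] flags=0010 NE?T → r2=0x67
[7] flags=0010 HI?T → r2=0xae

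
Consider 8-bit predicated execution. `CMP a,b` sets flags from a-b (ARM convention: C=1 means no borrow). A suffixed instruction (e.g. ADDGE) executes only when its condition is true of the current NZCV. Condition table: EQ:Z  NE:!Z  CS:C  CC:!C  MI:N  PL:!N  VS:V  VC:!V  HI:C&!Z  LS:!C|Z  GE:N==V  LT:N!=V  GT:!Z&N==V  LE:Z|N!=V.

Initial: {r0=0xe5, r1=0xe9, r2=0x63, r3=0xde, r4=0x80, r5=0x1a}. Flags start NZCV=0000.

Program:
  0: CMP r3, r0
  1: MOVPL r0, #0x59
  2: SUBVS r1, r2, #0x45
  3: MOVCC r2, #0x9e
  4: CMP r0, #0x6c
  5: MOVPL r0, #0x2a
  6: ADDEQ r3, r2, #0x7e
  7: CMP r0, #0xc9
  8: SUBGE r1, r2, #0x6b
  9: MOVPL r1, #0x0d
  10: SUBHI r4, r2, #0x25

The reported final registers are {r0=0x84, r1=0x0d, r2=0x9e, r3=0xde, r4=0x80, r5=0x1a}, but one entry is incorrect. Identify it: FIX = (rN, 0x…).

FIX = (r0, 0x2a)

0: ✓ CMP  NZCV=1000
1: · MOVPL
2: · SUBVS
3: ✓ MOVCC  r2←0x9e
4: ✓ CMP  NZCV=0011
5: ✓ MOVPL  r0←0x2a
6: · ADDEQ
7: ✓ CMP  NZCV=0000
8: ✓ SUBGE  r1←0x33
9: ✓ MOVPL  r1←0x0d
10: · SUBHI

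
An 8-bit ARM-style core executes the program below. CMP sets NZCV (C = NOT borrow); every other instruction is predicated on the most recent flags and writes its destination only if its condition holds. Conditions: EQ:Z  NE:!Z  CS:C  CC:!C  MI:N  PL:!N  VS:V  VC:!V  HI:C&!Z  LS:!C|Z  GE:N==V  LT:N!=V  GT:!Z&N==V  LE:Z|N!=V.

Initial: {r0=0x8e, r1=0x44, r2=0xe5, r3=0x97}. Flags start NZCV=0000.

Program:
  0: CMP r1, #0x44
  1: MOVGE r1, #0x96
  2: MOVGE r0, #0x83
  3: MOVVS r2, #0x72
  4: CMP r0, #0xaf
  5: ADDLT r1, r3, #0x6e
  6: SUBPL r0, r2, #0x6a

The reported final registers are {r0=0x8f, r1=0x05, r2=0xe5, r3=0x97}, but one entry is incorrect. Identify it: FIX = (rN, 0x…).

[0] flags=0110 → (cmp)
[1] flags=0110 GE?T → r1=0x96
[2] flags=0110 GE?T → r0=0x83
[3] flags=0110 VS?F → skip
[4] flags=1000 → (cmp)
[5] flags=1000 LT?T → r1=0x05
[6] flags=1000 PL?F → skip

FIX = (r0, 0x83)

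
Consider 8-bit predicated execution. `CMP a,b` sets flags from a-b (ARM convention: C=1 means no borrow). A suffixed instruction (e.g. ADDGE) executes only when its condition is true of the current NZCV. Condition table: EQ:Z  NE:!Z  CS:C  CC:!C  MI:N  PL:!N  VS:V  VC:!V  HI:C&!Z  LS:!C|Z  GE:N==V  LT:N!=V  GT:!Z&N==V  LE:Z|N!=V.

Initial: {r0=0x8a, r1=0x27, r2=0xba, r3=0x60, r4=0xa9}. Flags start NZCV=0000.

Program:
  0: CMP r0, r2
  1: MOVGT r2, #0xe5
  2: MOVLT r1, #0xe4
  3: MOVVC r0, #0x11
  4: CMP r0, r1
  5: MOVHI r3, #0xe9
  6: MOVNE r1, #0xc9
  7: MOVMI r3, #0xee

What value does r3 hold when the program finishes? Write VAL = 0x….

VAL = 0x60

[0] flags=1000 → (cmp)
[1] flags=1000 GT?F → skip
[2] flags=1000 LT?T → r1=0xe4
[3] flags=1000 VC?T → r0=0x11
[4] flags=0000 → (cmp)
[5] flags=0000 HI?F → skip
[6] flags=0000 NE?T → r1=0xc9
[7] flags=0000 MI?F → skip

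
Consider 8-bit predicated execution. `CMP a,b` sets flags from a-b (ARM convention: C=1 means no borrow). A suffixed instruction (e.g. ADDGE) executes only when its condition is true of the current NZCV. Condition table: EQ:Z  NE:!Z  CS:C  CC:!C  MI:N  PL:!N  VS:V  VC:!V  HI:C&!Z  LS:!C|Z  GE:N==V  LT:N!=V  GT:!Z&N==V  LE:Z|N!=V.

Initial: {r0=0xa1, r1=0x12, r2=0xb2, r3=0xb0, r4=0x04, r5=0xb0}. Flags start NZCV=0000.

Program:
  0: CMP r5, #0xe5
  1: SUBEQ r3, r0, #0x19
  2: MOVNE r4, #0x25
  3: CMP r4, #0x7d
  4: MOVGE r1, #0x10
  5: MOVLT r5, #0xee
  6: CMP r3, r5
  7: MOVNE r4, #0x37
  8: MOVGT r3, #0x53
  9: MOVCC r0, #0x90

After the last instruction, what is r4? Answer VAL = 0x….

0: ✓ CMP  NZCV=1000
1: · SUBEQ
2: ✓ MOVNE  r4←0x25
3: ✓ CMP  NZCV=1000
4: · MOVGE
5: ✓ MOVLT  r5←0xee
6: ✓ CMP  NZCV=1000
7: ✓ MOVNE  r4←0x37
8: · MOVGT
9: ✓ MOVCC  r0←0x90

VAL = 0x37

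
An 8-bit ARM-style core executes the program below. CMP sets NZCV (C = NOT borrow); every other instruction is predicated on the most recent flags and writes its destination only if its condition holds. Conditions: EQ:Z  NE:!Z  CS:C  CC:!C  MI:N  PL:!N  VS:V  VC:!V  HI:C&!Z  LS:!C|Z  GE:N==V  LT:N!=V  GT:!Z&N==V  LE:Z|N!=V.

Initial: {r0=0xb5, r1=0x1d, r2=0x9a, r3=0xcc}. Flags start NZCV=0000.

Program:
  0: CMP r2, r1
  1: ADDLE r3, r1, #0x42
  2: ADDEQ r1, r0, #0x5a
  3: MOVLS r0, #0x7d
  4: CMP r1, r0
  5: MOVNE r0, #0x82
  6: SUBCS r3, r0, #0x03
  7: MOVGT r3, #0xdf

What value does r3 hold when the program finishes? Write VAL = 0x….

[0] flags=0011 → (cmp)
[1] flags=0011 LE?T → r3=0x5f
[2] flags=0011 EQ?F → skip
[3] flags=0011 LS?F → skip
[4] flags=0000 → (cmp)
[5] flags=0000 NE?T → r0=0x82
[6] flags=0000 CS?F → skip
[7] flags=0000 GT?T → r3=0xdf

VAL = 0xdf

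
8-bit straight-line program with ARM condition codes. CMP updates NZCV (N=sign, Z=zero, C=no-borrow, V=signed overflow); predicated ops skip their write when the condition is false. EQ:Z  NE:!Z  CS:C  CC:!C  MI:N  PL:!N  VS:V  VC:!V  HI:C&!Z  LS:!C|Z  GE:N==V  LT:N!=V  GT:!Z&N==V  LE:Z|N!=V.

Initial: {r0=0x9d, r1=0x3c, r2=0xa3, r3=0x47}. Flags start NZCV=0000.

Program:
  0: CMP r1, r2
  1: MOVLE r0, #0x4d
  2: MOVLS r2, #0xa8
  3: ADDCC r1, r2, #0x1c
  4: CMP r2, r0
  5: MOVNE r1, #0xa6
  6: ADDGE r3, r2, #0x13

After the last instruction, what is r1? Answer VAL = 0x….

VAL = 0xa6

[0] flags=1001 → (cmp)
[1] flags=1001 LE?F → skip
[2] flags=1001 LS?T → r2=0xa8
[3] flags=1001 CC?T → r1=0xc4
[4] flags=0010 → (cmp)
[5] flags=0010 NE?T → r1=0xa6
[6] flags=0010 GE?T → r3=0xbb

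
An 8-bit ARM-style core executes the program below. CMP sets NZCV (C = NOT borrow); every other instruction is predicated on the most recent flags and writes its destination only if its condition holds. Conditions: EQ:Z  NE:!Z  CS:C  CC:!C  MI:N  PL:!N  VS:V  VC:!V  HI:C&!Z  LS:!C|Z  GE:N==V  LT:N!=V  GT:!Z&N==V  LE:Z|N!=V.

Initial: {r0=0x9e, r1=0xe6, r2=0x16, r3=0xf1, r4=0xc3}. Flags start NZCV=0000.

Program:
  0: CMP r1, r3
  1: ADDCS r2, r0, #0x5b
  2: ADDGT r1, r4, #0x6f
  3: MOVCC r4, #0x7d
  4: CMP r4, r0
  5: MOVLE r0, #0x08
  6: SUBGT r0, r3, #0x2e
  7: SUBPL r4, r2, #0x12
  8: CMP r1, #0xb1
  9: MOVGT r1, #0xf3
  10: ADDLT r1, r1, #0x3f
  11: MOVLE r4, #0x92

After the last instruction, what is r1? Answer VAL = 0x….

VAL = 0xf3

0: ✓ CMP  NZCV=1000
1: · ADDCS
2: · ADDGT
3: ✓ MOVCC  r4←0x7d
4: ✓ CMP  NZCV=1001
5: · MOVLE
6: ✓ SUBGT  r0←0xc3
7: · SUBPL
8: ✓ CMP  NZCV=0010
9: ✓ MOVGT  r1←0xf3
10: · ADDLT
11: · MOVLE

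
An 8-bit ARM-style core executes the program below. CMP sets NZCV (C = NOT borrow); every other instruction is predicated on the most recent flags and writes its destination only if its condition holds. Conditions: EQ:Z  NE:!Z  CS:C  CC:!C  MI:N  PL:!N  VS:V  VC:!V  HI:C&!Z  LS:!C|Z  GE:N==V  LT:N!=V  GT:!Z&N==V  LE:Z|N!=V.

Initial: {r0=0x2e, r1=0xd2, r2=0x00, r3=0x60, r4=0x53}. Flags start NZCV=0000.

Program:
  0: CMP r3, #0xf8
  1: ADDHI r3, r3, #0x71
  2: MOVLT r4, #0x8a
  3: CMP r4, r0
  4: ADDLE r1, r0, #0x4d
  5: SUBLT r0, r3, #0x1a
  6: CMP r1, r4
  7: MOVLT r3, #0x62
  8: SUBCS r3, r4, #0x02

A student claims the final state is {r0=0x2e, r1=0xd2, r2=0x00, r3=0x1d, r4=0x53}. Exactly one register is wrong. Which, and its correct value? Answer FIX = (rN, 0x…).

FIX = (r3, 0x51)

[0] flags=0000 → (cmp)
[1] flags=0000 HI?F → skip
[2] flags=0000 LT?F → skip
[3] flags=0010 → (cmp)
[4] flags=0010 LE?F → skip
[5] flags=0010 LT?F → skip
[6] flags=0011 → (cmp)
[7] flags=0011 LT?T → r3=0x62
[8] flags=0011 CS?T → r3=0x51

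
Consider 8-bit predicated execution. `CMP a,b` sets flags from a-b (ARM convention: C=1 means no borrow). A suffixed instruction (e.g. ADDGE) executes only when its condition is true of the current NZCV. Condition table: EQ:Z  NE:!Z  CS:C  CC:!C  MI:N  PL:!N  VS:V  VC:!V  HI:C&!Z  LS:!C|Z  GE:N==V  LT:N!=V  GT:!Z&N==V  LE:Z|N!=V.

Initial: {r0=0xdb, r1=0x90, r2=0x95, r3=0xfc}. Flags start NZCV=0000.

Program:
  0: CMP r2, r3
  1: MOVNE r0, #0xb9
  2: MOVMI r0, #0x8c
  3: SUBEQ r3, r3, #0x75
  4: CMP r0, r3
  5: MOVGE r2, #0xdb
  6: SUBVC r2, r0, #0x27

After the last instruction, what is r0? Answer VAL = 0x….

VAL = 0x8c

[0] flags=1000 → (cmp)
[1] flags=1000 NE?T → r0=0xb9
[2] flags=1000 MI?T → r0=0x8c
[3] flags=1000 EQ?F → skip
[4] flags=1000 → (cmp)
[5] flags=1000 GE?F → skip
[6] flags=1000 VC?T → r2=0x65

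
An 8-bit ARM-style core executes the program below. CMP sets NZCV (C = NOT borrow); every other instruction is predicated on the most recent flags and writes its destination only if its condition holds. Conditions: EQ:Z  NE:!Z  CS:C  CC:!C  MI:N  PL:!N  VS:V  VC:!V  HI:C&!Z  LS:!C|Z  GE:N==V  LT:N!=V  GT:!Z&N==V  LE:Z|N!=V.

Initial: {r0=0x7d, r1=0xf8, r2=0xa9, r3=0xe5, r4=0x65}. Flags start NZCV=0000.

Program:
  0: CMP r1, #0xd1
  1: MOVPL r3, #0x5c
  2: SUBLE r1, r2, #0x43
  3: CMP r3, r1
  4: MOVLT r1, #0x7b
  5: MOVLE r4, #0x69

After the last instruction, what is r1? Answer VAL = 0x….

VAL = 0xf8

0: ✓ CMP  NZCV=0010
1: ✓ MOVPL  r3←0x5c
2: · SUBLE
3: ✓ CMP  NZCV=0000
4: · MOVLT
5: · MOVLE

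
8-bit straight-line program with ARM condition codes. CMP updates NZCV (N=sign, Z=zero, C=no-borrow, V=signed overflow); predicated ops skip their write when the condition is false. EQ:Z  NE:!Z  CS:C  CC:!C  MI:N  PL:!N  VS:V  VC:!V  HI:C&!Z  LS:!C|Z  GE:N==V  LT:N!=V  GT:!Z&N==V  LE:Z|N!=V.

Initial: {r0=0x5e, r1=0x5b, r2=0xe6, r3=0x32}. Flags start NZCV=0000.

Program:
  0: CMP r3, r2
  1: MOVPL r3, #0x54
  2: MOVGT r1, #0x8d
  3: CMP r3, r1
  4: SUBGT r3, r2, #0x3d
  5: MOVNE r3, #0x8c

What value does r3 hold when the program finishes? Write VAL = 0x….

VAL = 0x8c

0: ✓ CMP  NZCV=0000
1: ✓ MOVPL  r3←0x54
2: ✓ MOVGT  r1←0x8d
3: ✓ CMP  NZCV=1001
4: ✓ SUBGT  r3←0xa9
5: ✓ MOVNE  r3←0x8c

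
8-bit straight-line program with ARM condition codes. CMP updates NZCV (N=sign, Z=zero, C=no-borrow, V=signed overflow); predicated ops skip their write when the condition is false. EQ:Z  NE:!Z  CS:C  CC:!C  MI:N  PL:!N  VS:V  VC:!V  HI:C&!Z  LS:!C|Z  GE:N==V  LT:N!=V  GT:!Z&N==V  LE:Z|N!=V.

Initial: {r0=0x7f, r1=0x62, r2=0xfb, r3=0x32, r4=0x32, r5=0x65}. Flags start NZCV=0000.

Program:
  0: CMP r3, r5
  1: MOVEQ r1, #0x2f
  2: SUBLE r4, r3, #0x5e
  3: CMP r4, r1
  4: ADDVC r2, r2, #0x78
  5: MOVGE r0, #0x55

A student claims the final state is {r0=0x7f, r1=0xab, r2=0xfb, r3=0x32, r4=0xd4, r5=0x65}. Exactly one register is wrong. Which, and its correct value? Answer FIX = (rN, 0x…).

0: ✓ CMP  NZCV=1000
1: · MOVEQ
2: ✓ SUBLE  r4←0xd4
3: ✓ CMP  NZCV=0011
4: · ADDVC
5: · MOVGE

FIX = (r1, 0x62)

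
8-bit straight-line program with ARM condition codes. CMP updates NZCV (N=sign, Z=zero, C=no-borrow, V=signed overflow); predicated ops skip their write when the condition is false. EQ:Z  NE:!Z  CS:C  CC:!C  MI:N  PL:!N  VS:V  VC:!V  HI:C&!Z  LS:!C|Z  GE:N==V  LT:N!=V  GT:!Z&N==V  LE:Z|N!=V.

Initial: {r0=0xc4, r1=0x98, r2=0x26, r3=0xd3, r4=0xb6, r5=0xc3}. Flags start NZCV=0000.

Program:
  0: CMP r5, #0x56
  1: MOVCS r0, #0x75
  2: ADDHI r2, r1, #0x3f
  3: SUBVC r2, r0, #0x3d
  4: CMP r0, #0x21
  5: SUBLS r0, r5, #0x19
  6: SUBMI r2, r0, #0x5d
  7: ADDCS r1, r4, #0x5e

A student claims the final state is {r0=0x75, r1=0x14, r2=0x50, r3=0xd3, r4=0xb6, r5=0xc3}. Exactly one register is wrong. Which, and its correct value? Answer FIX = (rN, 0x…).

[0] flags=0011 → (cmp)
[1] flags=0011 CS?T → r0=0x75
[2] flags=0011 HI?T → r2=0xd7
[3] flags=0011 VC?F → skip
[4] flags=0010 → (cmp)
[5] flags=0010 LS?F → skip
[6] flags=0010 MI?F → skip
[7] flags=0010 CS?T → r1=0x14

FIX = (r2, 0xd7)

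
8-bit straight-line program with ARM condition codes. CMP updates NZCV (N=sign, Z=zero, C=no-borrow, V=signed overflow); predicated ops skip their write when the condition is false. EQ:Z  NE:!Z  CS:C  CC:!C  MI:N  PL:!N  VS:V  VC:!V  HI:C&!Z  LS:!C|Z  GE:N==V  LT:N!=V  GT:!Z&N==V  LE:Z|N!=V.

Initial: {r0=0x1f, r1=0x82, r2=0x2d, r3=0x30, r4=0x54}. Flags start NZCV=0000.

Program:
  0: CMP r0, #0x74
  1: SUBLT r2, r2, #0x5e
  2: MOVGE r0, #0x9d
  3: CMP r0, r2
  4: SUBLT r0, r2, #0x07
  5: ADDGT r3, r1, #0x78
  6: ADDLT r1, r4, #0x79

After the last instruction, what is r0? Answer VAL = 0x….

VAL = 0x1f

0: ✓ CMP  NZCV=1000
1: ✓ SUBLT  r2←0xcf
2: · MOVGE
3: ✓ CMP  NZCV=0000
4: · SUBLT
5: ✓ ADDGT  r3←0xfa
6: · ADDLT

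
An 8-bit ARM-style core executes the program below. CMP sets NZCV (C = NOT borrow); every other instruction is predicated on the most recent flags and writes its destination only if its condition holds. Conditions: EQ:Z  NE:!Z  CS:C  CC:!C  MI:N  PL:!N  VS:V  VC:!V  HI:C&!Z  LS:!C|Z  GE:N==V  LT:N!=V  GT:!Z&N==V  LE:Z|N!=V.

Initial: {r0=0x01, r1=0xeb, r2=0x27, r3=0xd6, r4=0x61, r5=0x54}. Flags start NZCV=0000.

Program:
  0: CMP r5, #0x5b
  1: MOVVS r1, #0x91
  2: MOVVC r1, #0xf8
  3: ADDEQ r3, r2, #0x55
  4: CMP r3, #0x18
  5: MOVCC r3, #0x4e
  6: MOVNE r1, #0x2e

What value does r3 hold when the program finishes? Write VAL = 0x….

VAL = 0xd6

0: ✓ CMP  NZCV=1000
1: · MOVVS
2: ✓ MOVVC  r1←0xf8
3: · ADDEQ
4: ✓ CMP  NZCV=1010
5: · MOVCC
6: ✓ MOVNE  r1←0x2e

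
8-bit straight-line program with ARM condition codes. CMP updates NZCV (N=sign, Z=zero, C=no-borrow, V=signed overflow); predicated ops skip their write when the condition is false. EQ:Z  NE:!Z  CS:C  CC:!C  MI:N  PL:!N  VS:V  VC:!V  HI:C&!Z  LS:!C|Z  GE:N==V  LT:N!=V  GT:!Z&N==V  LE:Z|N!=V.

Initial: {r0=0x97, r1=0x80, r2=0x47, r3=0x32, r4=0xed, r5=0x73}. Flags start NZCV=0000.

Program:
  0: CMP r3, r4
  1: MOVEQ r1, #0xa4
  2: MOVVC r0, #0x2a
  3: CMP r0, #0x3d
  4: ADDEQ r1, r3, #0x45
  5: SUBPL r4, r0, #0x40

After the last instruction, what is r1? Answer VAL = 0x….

0: ✓ CMP  NZCV=0000
1: · MOVEQ
2: ✓ MOVVC  r0←0x2a
3: ✓ CMP  NZCV=1000
4: · ADDEQ
5: · SUBPL

VAL = 0x80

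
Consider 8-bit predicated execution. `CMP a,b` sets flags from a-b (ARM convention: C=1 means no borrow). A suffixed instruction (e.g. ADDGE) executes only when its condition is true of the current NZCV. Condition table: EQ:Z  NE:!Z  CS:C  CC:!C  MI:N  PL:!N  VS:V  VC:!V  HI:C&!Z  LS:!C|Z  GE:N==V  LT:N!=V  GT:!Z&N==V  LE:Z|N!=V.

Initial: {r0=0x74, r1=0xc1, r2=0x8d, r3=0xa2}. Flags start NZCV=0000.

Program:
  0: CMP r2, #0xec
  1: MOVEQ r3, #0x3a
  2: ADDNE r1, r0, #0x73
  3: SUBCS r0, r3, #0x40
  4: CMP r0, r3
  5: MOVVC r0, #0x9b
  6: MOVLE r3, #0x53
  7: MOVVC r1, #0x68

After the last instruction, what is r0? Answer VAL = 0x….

[0] flags=1000 → (cmp)
[1] flags=1000 EQ?F → skip
[2] flags=1000 NE?T → r1=0xe7
[3] flags=1000 CS?F → skip
[4] flags=1001 → (cmp)
[5] flags=1001 VC?F → skip
[6] flags=1001 LE?F → skip
[7] flags=1001 VC?F → skip

VAL = 0x74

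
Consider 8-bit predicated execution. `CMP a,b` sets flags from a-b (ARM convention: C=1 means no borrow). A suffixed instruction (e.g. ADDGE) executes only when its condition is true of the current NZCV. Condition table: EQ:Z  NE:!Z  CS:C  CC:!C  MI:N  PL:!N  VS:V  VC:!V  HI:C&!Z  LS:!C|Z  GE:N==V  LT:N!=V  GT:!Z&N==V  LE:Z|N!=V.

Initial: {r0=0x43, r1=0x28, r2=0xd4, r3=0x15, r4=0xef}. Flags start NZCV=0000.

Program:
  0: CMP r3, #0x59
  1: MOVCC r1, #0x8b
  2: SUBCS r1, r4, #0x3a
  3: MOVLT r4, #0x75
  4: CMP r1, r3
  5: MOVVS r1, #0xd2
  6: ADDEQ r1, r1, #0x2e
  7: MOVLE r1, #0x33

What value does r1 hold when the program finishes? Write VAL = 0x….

VAL = 0x33

[0] flags=1000 → (cmp)
[1] flags=1000 CC?T → r1=0x8b
[2] flags=1000 CS?F → skip
[3] flags=1000 LT?T → r4=0x75
[4] flags=0011 → (cmp)
[5] flags=0011 VS?T → r1=0xd2
[6] flags=0011 EQ?F → skip
[7] flags=0011 LE?T → r1=0x33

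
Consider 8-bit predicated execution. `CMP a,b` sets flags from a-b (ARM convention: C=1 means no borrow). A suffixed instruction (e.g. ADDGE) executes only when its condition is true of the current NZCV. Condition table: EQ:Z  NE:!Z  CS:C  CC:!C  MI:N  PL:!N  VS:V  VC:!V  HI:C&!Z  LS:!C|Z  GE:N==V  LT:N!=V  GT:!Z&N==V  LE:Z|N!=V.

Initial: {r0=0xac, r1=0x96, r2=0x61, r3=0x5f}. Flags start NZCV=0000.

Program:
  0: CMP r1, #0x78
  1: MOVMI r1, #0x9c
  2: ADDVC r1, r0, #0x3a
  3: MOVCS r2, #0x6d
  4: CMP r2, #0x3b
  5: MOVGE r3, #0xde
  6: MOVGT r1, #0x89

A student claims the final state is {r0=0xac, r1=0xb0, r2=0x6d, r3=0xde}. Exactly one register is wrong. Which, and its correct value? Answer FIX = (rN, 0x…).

FIX = (r1, 0x89)

0: ✓ CMP  NZCV=0011
1: · MOVMI
2: · ADDVC
3: ✓ MOVCS  r2←0x6d
4: ✓ CMP  NZCV=0010
5: ✓ MOVGE  r3←0xde
6: ✓ MOVGT  r1←0x89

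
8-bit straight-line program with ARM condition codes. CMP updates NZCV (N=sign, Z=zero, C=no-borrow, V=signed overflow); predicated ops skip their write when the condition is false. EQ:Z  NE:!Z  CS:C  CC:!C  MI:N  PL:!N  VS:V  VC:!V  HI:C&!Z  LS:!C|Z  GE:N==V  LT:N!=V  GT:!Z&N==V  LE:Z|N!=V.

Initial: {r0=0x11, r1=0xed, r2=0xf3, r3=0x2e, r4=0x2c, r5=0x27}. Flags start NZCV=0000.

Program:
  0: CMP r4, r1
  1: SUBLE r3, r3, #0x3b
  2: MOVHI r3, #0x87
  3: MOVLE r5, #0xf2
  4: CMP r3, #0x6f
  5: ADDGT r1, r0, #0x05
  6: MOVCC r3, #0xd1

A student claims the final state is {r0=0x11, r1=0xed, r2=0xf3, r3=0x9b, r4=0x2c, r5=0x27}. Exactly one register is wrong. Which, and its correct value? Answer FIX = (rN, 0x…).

FIX = (r3, 0xd1)

[0] flags=0000 → (cmp)
[1] flags=0000 LE?F → skip
[2] flags=0000 HI?F → skip
[3] flags=0000 LE?F → skip
[4] flags=1000 → (cmp)
[5] flags=1000 GT?F → skip
[6] flags=1000 CC?T → r3=0xd1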